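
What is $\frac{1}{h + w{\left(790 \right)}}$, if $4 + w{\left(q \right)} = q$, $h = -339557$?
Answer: $- \frac{1}{338771} \approx -2.9518 \cdot 10^{-6}$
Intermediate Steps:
$w{\left(q \right)} = -4 + q$
$\frac{1}{h + w{\left(790 \right)}} = \frac{1}{-339557 + \left(-4 + 790\right)} = \frac{1}{-339557 + 786} = \frac{1}{-338771} = - \frac{1}{338771}$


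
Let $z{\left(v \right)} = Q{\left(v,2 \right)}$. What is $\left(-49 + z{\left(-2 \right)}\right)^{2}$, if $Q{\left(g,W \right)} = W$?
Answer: $2209$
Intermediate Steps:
$z{\left(v \right)} = 2$
$\left(-49 + z{\left(-2 \right)}\right)^{2} = \left(-49 + 2\right)^{2} = \left(-47\right)^{2} = 2209$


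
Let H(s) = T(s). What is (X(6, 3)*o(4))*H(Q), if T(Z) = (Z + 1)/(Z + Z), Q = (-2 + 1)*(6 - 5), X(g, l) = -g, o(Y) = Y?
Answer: 0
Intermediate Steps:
Q = -1 (Q = -1*1 = -1)
T(Z) = (1 + Z)/(2*Z) (T(Z) = (1 + Z)/((2*Z)) = (1 + Z)*(1/(2*Z)) = (1 + Z)/(2*Z))
H(s) = (1 + s)/(2*s)
(X(6, 3)*o(4))*H(Q) = (-1*6*4)*((1/2)*(1 - 1)/(-1)) = (-6*4)*((1/2)*(-1)*0) = -24*0 = 0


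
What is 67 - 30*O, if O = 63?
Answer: -1823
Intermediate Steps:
67 - 30*O = 67 - 30*63 = 67 - 1890 = -1823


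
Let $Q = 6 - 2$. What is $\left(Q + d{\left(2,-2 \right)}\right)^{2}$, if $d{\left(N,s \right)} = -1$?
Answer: $9$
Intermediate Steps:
$Q = 4$ ($Q = 6 - 2 = 4$)
$\left(Q + d{\left(2,-2 \right)}\right)^{2} = \left(4 - 1\right)^{2} = 3^{2} = 9$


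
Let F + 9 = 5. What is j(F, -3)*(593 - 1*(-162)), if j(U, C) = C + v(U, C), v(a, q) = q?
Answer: -4530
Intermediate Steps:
F = -4 (F = -9 + 5 = -4)
j(U, C) = 2*C (j(U, C) = C + C = 2*C)
j(F, -3)*(593 - 1*(-162)) = (2*(-3))*(593 - 1*(-162)) = -6*(593 + 162) = -6*755 = -4530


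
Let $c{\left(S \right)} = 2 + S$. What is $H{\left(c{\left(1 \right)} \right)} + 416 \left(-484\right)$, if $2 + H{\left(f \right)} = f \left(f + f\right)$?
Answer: $-201328$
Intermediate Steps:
$H{\left(f \right)} = -2 + 2 f^{2}$ ($H{\left(f \right)} = -2 + f \left(f + f\right) = -2 + f 2 f = -2 + 2 f^{2}$)
$H{\left(c{\left(1 \right)} \right)} + 416 \left(-484\right) = \left(-2 + 2 \left(2 + 1\right)^{2}\right) + 416 \left(-484\right) = \left(-2 + 2 \cdot 3^{2}\right) - 201344 = \left(-2 + 2 \cdot 9\right) - 201344 = \left(-2 + 18\right) - 201344 = 16 - 201344 = -201328$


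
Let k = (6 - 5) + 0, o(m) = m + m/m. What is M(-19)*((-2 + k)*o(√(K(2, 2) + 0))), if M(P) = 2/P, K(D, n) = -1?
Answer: 2/19 + 2*I/19 ≈ 0.10526 + 0.10526*I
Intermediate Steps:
o(m) = 1 + m (o(m) = m + 1 = 1 + m)
k = 1 (k = 1 + 0 = 1)
M(-19)*((-2 + k)*o(√(K(2, 2) + 0))) = (2/(-19))*((-2 + 1)*(1 + √(-1 + 0))) = (2*(-1/19))*(-(1 + √(-1))) = -(-2)*(1 + I)/19 = -2*(-1 - I)/19 = 2/19 + 2*I/19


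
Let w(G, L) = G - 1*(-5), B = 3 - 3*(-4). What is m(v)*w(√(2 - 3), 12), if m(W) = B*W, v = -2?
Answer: -150 - 30*I ≈ -150.0 - 30.0*I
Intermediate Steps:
B = 15 (B = 3 + 12 = 15)
m(W) = 15*W
w(G, L) = 5 + G (w(G, L) = G + 5 = 5 + G)
m(v)*w(√(2 - 3), 12) = (15*(-2))*(5 + √(2 - 3)) = -30*(5 + √(-1)) = -30*(5 + I) = -150 - 30*I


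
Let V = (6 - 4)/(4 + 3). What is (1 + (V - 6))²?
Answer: 1089/49 ≈ 22.224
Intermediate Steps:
V = 2/7 ≈ 0.28571
(1 + (V - 6))² = (1 + (2/7 - 6))² = (1 - 40/7)² = (-33/7)² = 1089/49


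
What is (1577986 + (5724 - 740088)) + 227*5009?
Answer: 1980665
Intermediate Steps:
(1577986 + (5724 - 740088)) + 227*5009 = (1577986 - 734364) + 1137043 = 843622 + 1137043 = 1980665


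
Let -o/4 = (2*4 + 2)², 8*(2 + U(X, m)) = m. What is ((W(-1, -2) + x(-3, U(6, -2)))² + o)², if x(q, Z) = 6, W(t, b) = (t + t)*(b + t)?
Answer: 65536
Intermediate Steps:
U(X, m) = -2 + m/8
W(t, b) = 2*t*(b + t) (W(t, b) = (2*t)*(b + t) = 2*t*(b + t))
o = -400 (o = -4*(2*4 + 2)² = -4*(8 + 2)² = -4*10² = -4*100 = -400)
((W(-1, -2) + x(-3, U(6, -2)))² + o)² = ((2*(-1)*(-2 - 1) + 6)² - 400)² = ((2*(-1)*(-3) + 6)² - 400)² = ((6 + 6)² - 400)² = (12² - 400)² = (144 - 400)² = (-256)² = 65536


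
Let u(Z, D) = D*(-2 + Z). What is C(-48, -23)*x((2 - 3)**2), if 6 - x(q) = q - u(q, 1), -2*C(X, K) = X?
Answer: 96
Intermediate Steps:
C(X, K) = -X/2
x(q) = 4 (x(q) = 6 - (q - (-2 + q)) = 6 - (q + (2 - q)) = 6 - 1*2 = 6 - 2 = 4)
C(-48, -23)*x((2 - 3)**2) = -1/2*(-48)*4 = 24*4 = 96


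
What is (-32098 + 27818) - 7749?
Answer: -12029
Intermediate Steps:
(-32098 + 27818) - 7749 = -4280 - 7749 = -12029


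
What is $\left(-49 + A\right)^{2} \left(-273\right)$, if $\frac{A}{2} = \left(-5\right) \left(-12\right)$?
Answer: $-1376193$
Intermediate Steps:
$A = 120$ ($A = 2 \left(\left(-5\right) \left(-12\right)\right) = 2 \cdot 60 = 120$)
$\left(-49 + A\right)^{2} \left(-273\right) = \left(-49 + 120\right)^{2} \left(-273\right) = 71^{2} \left(-273\right) = 5041 \left(-273\right) = -1376193$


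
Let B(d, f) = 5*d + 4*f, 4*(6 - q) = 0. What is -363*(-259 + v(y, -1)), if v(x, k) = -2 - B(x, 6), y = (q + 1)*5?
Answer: 166980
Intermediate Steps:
q = 6 (q = 6 - 1/4*0 = 6 + 0 = 6)
y = 35 (y = (6 + 1)*5 = 7*5 = 35)
B(d, f) = 4*f + 5*d
v(x, k) = -26 - 5*x (v(x, k) = -2 - (4*6 + 5*x) = -2 - (24 + 5*x) = -2 + (-24 - 5*x) = -26 - 5*x)
-363*(-259 + v(y, -1)) = -363*(-259 + (-26 - 5*35)) = -363*(-259 + (-26 - 175)) = -363*(-259 - 201) = -363*(-460) = 166980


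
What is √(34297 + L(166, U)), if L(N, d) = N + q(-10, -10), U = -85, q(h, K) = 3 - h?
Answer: 26*√51 ≈ 185.68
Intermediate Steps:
L(N, d) = 13 + N (L(N, d) = N + (3 - 1*(-10)) = N + (3 + 10) = N + 13 = 13 + N)
√(34297 + L(166, U)) = √(34297 + (13 + 166)) = √(34297 + 179) = √34476 = 26*√51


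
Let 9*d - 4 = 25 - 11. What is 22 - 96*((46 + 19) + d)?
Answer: -6410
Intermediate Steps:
d = 2 (d = 4/9 + (25 - 11)/9 = 4/9 + (⅑)*14 = 4/9 + 14/9 = 2)
22 - 96*((46 + 19) + d) = 22 - 96*((46 + 19) + 2) = 22 - 96*(65 + 2) = 22 - 96*67 = 22 - 6432 = -6410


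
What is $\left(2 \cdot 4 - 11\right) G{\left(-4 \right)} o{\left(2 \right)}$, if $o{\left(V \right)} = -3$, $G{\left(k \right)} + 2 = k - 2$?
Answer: $-72$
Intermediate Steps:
$G{\left(k \right)} = -4 + k$ ($G{\left(k \right)} = -2 + \left(k - 2\right) = -2 + \left(-2 + k\right) = -4 + k$)
$\left(2 \cdot 4 - 11\right) G{\left(-4 \right)} o{\left(2 \right)} = \left(2 \cdot 4 - 11\right) \left(-4 - 4\right) \left(-3\right) = \left(8 - 11\right) \left(-8\right) \left(-3\right) = \left(-3\right) \left(-8\right) \left(-3\right) = 24 \left(-3\right) = -72$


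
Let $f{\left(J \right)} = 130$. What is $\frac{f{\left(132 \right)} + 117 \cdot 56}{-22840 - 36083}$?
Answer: $- \frac{6682}{58923} \approx -0.1134$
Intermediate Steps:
$\frac{f{\left(132 \right)} + 117 \cdot 56}{-22840 - 36083} = \frac{130 + 117 \cdot 56}{-22840 - 36083} = \frac{130 + 6552}{-58923} = 6682 \left(- \frac{1}{58923}\right) = - \frac{6682}{58923}$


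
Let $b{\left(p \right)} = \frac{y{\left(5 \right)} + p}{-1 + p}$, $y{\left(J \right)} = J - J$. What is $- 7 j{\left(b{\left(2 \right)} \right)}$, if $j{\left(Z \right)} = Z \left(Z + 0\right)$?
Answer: $-28$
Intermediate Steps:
$y{\left(J \right)} = 0$
$b{\left(p \right)} = \frac{p}{-1 + p}$ ($b{\left(p \right)} = \frac{0 + p}{-1 + p} = \frac{p}{-1 + p}$)
$j{\left(Z \right)} = Z^{2}$ ($j{\left(Z \right)} = Z Z = Z^{2}$)
$- 7 j{\left(b{\left(2 \right)} \right)} = - 7 \left(\frac{2}{-1 + 2}\right)^{2} = - 7 \left(\frac{2}{1}\right)^{2} = - 7 \left(2 \cdot 1\right)^{2} = - 7 \cdot 2^{2} = \left(-7\right) 4 = -28$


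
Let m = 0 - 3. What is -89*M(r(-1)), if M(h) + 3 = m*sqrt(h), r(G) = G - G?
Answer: 267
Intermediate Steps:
m = -3
r(G) = 0
M(h) = -3 - 3*sqrt(h)
-89*M(r(-1)) = -89*(-3 - 3*sqrt(0)) = -89*(-3 - 3*0) = -89*(-3 + 0) = -89*(-3) = 267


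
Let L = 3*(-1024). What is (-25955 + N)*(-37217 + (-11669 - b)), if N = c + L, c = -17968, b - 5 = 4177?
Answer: 2493930660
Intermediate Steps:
b = 4182 (b = 5 + 4177 = 4182)
L = -3072
N = -21040 (N = -17968 - 3072 = -21040)
(-25955 + N)*(-37217 + (-11669 - b)) = (-25955 - 21040)*(-37217 + (-11669 - 1*4182)) = -46995*(-37217 + (-11669 - 4182)) = -46995*(-37217 - 15851) = -46995*(-53068) = 2493930660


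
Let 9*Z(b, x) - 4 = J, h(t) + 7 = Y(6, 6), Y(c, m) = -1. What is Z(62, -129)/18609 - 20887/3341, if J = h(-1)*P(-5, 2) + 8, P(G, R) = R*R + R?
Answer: -388699547/62172669 ≈ -6.2519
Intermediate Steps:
P(G, R) = R + R**2 (P(G, R) = R**2 + R = R + R**2)
h(t) = -8 (h(t) = -7 - 1 = -8)
J = -40 (J = -16*(1 + 2) + 8 = -16*3 + 8 = -8*6 + 8 = -48 + 8 = -40)
Z(b, x) = -4 (Z(b, x) = 4/9 + (1/9)*(-40) = 4/9 - 40/9 = -4)
Z(62, -129)/18609 - 20887/3341 = -4/18609 - 20887/3341 = -388699547/62172669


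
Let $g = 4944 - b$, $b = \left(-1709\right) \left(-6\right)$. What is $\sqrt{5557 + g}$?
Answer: $\sqrt{247} \approx 15.716$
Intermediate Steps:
$b = 10254$
$g = -5310$ ($g = 4944 - 10254 = -5310$)
$\sqrt{5557 + g} = \sqrt{5557 - 5310} = \sqrt{247}$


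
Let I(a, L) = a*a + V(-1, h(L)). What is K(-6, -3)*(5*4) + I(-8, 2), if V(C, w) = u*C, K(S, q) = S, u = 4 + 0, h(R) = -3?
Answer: -60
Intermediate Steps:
u = 4
V(C, w) = 4*C
I(a, L) = -4 + a² (I(a, L) = a*a + 4*(-1) = a² - 4 = -4 + a²)
K(-6, -3)*(5*4) + I(-8, 2) = -30*4 + (-4 + (-8)²) = -6*20 + (-4 + 64) = -120 + 60 = -60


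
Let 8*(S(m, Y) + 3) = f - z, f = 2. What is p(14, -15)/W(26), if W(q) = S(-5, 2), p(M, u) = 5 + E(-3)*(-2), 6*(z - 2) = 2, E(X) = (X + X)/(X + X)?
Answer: -72/73 ≈ -0.98630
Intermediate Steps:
E(X) = 1 (E(X) = (2*X)/((2*X)) = (2*X)*(1/(2*X)) = 1)
z = 7/3 (z = 2 + (⅙)*2 = 2 + ⅓ = 7/3 ≈ 2.3333)
S(m, Y) = -73/24 (S(m, Y) = -3 + (2 - 1*7/3)/8 = -3 + (2 - 7/3)/8 = -3 + (⅛)*(-⅓) = -3 - 1/24 = -73/24)
p(M, u) = 3 (p(M, u) = 5 + 1*(-2) = 5 - 2 = 3)
W(q) = -73/24
p(14, -15)/W(26) = 3/(-73/24) = 3*(-24/73) = -72/73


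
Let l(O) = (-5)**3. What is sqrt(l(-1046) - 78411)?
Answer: 2*I*sqrt(19634) ≈ 280.24*I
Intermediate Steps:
l(O) = -125
sqrt(l(-1046) - 78411) = sqrt(-125 - 78411) = sqrt(-78536) = 2*I*sqrt(19634)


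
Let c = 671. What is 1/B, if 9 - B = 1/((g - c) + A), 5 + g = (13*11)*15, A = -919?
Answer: 550/4949 ≈ 0.11113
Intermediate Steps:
g = 2140 (g = -5 + (13*11)*15 = -5 + 143*15 = -5 + 2145 = 2140)
B = 4949/550 (B = 9 - 1/((2140 - 1*671) - 919) = 9 - 1/((2140 - 671) - 919) = 9 - 1/(1469 - 919) = 9 - 1/550 = 4949/550 ≈ 8.9982)
1/B = 1/(4949/550) = 550/4949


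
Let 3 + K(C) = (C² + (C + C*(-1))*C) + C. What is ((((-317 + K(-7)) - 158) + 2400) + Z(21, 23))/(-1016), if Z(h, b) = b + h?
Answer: -251/127 ≈ -1.9764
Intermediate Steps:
K(C) = -3 + C + C² (K(C) = -3 + ((C² + (C + C*(-1))*C) + C) = -3 + ((C² + (C - C)*C) + C) = -3 + ((C² + 0*C) + C) = -3 + ((C² + 0) + C) = -3 + (C² + C) = -3 + (C + C²) = -3 + C + C²)
((((-317 + K(-7)) - 158) + 2400) + Z(21, 23))/(-1016) = ((((-317 + (-3 - 7 + (-7)²)) - 158) + 2400) + (23 + 21))/(-1016) = ((((-317 + (-3 - 7 + 49)) - 158) + 2400) + 44)*(-1/1016) = ((((-317 + 39) - 158) + 2400) + 44)*(-1/1016) = (((-278 - 158) + 2400) + 44)*(-1/1016) = ((-436 + 2400) + 44)*(-1/1016) = (1964 + 44)*(-1/1016) = 2008*(-1/1016) = -251/127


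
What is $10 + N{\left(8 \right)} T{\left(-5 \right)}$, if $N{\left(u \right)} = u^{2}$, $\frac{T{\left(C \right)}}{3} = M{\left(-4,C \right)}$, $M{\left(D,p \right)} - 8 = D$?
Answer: $778$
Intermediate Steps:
$M{\left(D,p \right)} = 8 + D$
$T{\left(C \right)} = 12$ ($T{\left(C \right)} = 3 \left(8 - 4\right) = 3 \cdot 4 = 12$)
$10 + N{\left(8 \right)} T{\left(-5 \right)} = 10 + 8^{2} \cdot 12 = 10 + 64 \cdot 12 = 10 + 768 = 778$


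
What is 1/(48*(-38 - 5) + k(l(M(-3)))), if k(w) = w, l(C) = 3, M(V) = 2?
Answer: -1/2061 ≈ -0.00048520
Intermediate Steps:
1/(48*(-38 - 5) + k(l(M(-3)))) = 1/(48*(-38 - 5) + 3) = 1/(48*(-43) + 3) = 1/(-2064 + 3) = 1/(-2061) = -1/2061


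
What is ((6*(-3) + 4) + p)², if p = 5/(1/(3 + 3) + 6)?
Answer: 238144/1369 ≈ 173.95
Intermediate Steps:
p = 30/37 (p = 5/(1/6 + 6) = 5/(⅙ + 6) = 5/(37/6) = 5*(6/37) = 30/37 ≈ 0.81081)
((6*(-3) + 4) + p)² = ((6*(-3) + 4) + 30/37)² = ((-18 + 4) + 30/37)² = (-14 + 30/37)² = (-488/37)² = 238144/1369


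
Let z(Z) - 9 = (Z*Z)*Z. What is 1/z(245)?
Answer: 1/14706134 ≈ 6.7999e-8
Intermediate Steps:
z(Z) = 9 + Z³ (z(Z) = 9 + (Z*Z)*Z = 9 + Z²*Z = 9 + Z³)
1/z(245) = 1/(9 + 245³) = 1/(9 + 14706125) = 1/14706134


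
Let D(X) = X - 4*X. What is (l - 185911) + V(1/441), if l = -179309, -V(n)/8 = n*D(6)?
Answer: -17895764/49 ≈ -3.6522e+5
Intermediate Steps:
D(X) = -3*X
V(n) = 144*n (V(n) = -8*n*(-3*6) = -8*n*(-18) = -(-144)*n = 144*n)
(l - 185911) + V(1/441) = (-179309 - 185911) + 144/441 = -365220 + 144*(1/441) = -365220 + 16/49 = -17895764/49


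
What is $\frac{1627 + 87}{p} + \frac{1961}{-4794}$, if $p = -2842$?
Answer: $- \frac{6895039}{6812274} \approx -1.0121$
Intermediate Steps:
$\frac{1627 + 87}{p} + \frac{1961}{-4794} = \frac{1627 + 87}{-2842} + \frac{1961}{-4794} = 1714 \left(- \frac{1}{2842}\right) + 1961 \left(- \frac{1}{4794}\right) = - \frac{857}{1421} - \frac{1961}{4794} = - \frac{6895039}{6812274}$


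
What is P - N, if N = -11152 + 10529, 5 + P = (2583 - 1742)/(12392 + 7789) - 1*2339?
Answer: -34730660/20181 ≈ -1721.0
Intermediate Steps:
P = -47303423/20181 (P = -5 + ((2583 - 1742)/(12392 + 7789) - 1*2339) = -5 + (841/20181 - 2339) = -5 - 47202518/20181 = -47303423/20181 ≈ -2344.0)
N = -623
P - N = -47303423/20181 - 1*(-623) = -47303423/20181 + 623 = -34730660/20181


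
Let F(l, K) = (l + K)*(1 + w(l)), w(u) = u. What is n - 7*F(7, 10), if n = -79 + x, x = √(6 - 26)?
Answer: -1031 + 2*I*√5 ≈ -1031.0 + 4.4721*I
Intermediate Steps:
x = 2*I*√5 (x = √(-20) = 2*I*√5 ≈ 4.4721*I)
F(l, K) = (1 + l)*(K + l) (F(l, K) = (l + K)*(1 + l) = (K + l)*(1 + l) = (1 + l)*(K + l))
n = -79 + 2*I*√5 ≈ -79.0 + 4.4721*I
n - 7*F(7, 10) = (-79 + 2*I*√5) - 7*(10 + 7 + 7² + 10*7) = (-79 + 2*I*√5) - 7*(10 + 7 + 49 + 70) = (-79 + 2*I*√5) - 7*136 = (-79 + 2*I*√5) - 952 = -1031 + 2*I*√5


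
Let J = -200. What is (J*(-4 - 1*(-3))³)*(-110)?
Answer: -22000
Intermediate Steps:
(J*(-4 - 1*(-3))³)*(-110) = -200*(-4 - 1*(-3))³*(-110) = -200*(-4 + 3)³*(-110) = -200*(-1)³*(-110) = -200*(-1)*(-110) = 200*(-110) = -22000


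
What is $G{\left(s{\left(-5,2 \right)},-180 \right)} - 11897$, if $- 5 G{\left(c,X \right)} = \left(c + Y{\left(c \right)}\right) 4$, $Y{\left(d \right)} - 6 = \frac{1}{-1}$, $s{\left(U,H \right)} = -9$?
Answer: $- \frac{59469}{5} \approx -11894.0$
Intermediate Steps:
$Y{\left(d \right)} = 5$ ($Y{\left(d \right)} = 6 + \frac{1}{-1} = 6 - 1 = 5$)
$G{\left(c,X \right)} = -4 - \frac{4 c}{5}$ ($G{\left(c,X \right)} = - \frac{\left(c + 5\right) 4}{5} = - \frac{\left(5 + c\right) 4}{5} = - \frac{20 + 4 c}{5} = -4 - \frac{4 c}{5}$)
$G{\left(s{\left(-5,2 \right)},-180 \right)} - 11897 = \left(-4 - - \frac{36}{5}\right) - 11897 = \left(-4 + \frac{36}{5}\right) - 11897 = \frac{16}{5} - 11897 = - \frac{59469}{5}$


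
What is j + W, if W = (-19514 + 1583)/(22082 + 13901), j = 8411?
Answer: 302635082/35983 ≈ 8410.5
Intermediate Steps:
W = -17931/35983 ≈ -0.49832
j + W = 8411 - 17931/35983 = 302635082/35983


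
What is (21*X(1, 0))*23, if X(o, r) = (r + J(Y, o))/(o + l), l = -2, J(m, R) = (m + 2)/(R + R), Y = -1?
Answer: -483/2 ≈ -241.50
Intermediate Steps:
J(m, R) = (2 + m)/(2*R) (J(m, R) = (2 + m)/((2*R)) = (2 + m)*(1/(2*R)) = (2 + m)/(2*R))
X(o, r) = (r + 1/(2*o))/(-2 + o) (X(o, r) = (r + (2 - 1)/(2*o))/(o - 2) = (r + (½)*1/o)/(-2 + o) = (r + 1/(2*o))/(-2 + o))
(21*X(1, 0))*23 = (21*((½ + 1*0)/(1*(-2 + 1))))*23 = (21*(1*(½ + 0)/(-1)))*23 = (21*(1*(-1)*(½)))*23 = (21*(-½))*23 = -21/2*23 = -483/2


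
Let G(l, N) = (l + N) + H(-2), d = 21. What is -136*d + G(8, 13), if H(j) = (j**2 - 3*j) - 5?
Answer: -2830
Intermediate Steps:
H(j) = -5 + j**2 - 3*j
G(l, N) = 5 + N + l (G(l, N) = (l + N) + (-5 + (-2)**2 - 3*(-2)) = (N + l) + (-5 + 4 + 6) = (N + l) + 5 = 5 + N + l)
-136*d + G(8, 13) = -136*21 + (5 + 13 + 8) = -2856 + 26 = -2830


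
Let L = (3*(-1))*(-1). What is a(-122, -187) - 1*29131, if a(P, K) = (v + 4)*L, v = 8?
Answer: -29095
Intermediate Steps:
L = 3 (L = -3*(-1) = 3)
a(P, K) = 36 (a(P, K) = (8 + 4)*3 = 12*3 = 36)
a(-122, -187) - 1*29131 = 36 - 1*29131 = 36 - 29131 = -29095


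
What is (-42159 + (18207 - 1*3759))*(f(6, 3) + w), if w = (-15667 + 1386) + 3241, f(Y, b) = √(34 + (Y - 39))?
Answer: 305901729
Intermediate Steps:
f(Y, b) = √(-5 + Y) (f(Y, b) = √(34 + (-39 + Y)) = √(-5 + Y))
w = -11040 (w = -14281 + 3241 = -11040)
(-42159 + (18207 - 1*3759))*(f(6, 3) + w) = (-42159 + (18207 - 1*3759))*(√(-5 + 6) - 11040) = (-42159 + (18207 - 3759))*(√1 - 11040) = (-42159 + 14448)*(1 - 11040) = -27711*(-11039) = 305901729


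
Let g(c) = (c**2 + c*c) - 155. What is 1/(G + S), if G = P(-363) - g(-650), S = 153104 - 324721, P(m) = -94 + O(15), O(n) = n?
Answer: -1/1016541 ≈ -9.8373e-7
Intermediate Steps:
g(c) = -155 + 2*c**2 (g(c) = (c**2 + c**2) - 155 = 2*c**2 - 155 = -155 + 2*c**2)
P(m) = -79 (P(m) = -94 + 15 = -79)
S = -171617
G = -844924 (G = -79 - (-155 + 2*(-650)**2) = -79 - (-155 + 2*422500) = -79 - (-155 + 845000) = -79 - 1*844845 = -79 - 844845 = -844924)
1/(G + S) = 1/(-844924 - 171617) = 1/(-1016541) = -1/1016541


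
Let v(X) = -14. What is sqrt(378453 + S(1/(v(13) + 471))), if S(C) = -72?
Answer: sqrt(378381) ≈ 615.13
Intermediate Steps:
sqrt(378453 + S(1/(v(13) + 471))) = sqrt(378453 - 72) = sqrt(378381)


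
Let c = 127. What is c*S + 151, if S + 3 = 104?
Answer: 12978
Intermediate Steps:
S = 101 (S = -3 + 104 = 101)
c*S + 151 = 127*101 + 151 = 12827 + 151 = 12978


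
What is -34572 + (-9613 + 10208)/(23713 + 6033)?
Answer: -1028378117/29746 ≈ -34572.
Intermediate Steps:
-34572 + (-9613 + 10208)/(23713 + 6033) = -34572 + 595/29746 = -1028378117/29746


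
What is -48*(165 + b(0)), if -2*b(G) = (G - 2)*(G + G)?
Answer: -7920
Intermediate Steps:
b(G) = -G*(-2 + G) (b(G) = -(G - 2)*(G + G)/2 = -(-2 + G)*2*G/2 = -G*(-2 + G))
-48*(165 + b(0)) = -48*(165 + 0*(2 - 1*0)) = -48*(165 + 0*(2 + 0)) = -48*(165 + 0*2) = -48*(165 + 0) = -48*165 = -7920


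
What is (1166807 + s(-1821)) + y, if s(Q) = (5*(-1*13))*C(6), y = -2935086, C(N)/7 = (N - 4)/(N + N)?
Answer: -10610129/6 ≈ -1.7684e+6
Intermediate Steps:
C(N) = 7*(-4 + N)/(2*N) (C(N) = 7*((N - 4)/(N + N)) = 7*((-4 + N)/((2*N))) = 7*((-4 + N)*(1/(2*N))) = 7*((-4 + N)/(2*N)) = 7*(-4 + N)/(2*N))
s(Q) = -455/6 (s(Q) = (5*(-1*13))*(7/2 - 14/6) = (5*(-13))*(7/2 - 14*⅙) = -65*(7/2 - 7/3) = -65*7/6 = -455/6)
(1166807 + s(-1821)) + y = (1166807 - 455/6) - 2935086 = 7000387/6 - 2935086 = -10610129/6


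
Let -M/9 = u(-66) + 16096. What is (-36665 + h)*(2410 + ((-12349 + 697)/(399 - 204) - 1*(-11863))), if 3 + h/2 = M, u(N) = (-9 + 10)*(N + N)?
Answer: -299352212803/65 ≈ -4.6054e+9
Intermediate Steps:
u(N) = 2*N (u(N) = 1*(2*N) = 2*N)
M = -143676 (M = -9*(2*(-66) + 16096) = -9*(-132 + 16096) = -9*15964 = -143676)
h = -287358 (h = -6 + 2*(-143676) = -6 - 287352 = -287358)
(-36665 + h)*(2410 + ((-12349 + 697)/(399 - 204) - 1*(-11863))) = (-36665 - 287358)*(2410 + ((-12349 + 697)/(399 - 204) - 1*(-11863))) = -324023*(2410 + (-11652/195 + 11863)) = -324023*(2410 + (-11652*1/195 + 11863)) = -324023*(2410 + (-3884/65 + 11863)) = -324023*(2410 + 767211/65) = -324023*923861/65 = -299352212803/65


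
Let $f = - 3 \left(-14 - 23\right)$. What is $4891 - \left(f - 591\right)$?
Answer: $5371$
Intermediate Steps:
$f = 111$ ($f = \left(-3\right) \left(-37\right) = 111$)
$4891 - \left(f - 591\right) = 4891 - \left(111 - 591\right) = 4891 - -480 = 4891 + 480 = 5371$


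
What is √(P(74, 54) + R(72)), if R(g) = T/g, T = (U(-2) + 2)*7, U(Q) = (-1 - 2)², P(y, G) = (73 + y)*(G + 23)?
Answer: √1630090/12 ≈ 106.40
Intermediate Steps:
P(y, G) = (23 + G)*(73 + y) (P(y, G) = (73 + y)*(23 + G) = (23 + G)*(73 + y))
U(Q) = 9 (U(Q) = (-3)² = 9)
T = 77 (T = (9 + 2)*7 = 11*7 = 77)
R(g) = 77/g
√(P(74, 54) + R(72)) = √((1679 + 23*74 + 73*54 + 54*74) + 77/72) = √((1679 + 1702 + 3942 + 3996) + 77*(1/72)) = √(11319 + 77/72) = √(815045/72) = √1630090/12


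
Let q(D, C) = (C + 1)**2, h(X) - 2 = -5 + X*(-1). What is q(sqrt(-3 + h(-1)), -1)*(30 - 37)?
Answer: 0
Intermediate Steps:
h(X) = -3 - X (h(X) = 2 + (-5 + X*(-1)) = 2 + (-5 - X) = -3 - X)
q(D, C) = (1 + C)**2
q(sqrt(-3 + h(-1)), -1)*(30 - 37) = (1 - 1)**2*(30 - 37) = 0**2*(-7) = 0*(-7) = 0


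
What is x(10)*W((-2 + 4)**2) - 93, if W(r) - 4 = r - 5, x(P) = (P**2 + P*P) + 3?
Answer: 516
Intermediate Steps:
x(P) = 3 + 2*P**2 (x(P) = (P**2 + P**2) + 3 = 2*P**2 + 3 = 3 + 2*P**2)
W(r) = -1 + r (W(r) = 4 + (r - 5) = 4 + (-5 + r) = -1 + r)
x(10)*W((-2 + 4)**2) - 93 = (3 + 2*10**2)*(-1 + (-2 + 4)**2) - 93 = (3 + 2*100)*(-1 + 2**2) - 93 = (3 + 200)*(-1 + 4) - 93 = 203*3 - 93 = 609 - 93 = 516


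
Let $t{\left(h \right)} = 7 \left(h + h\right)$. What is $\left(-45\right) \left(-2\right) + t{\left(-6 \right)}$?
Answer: $6$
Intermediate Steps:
$t{\left(h \right)} = 14 h$ ($t{\left(h \right)} = 7 \cdot 2 h = 14 h$)
$\left(-45\right) \left(-2\right) + t{\left(-6 \right)} = \left(-45\right) \left(-2\right) + 14 \left(-6\right) = 90 - 84 = 6$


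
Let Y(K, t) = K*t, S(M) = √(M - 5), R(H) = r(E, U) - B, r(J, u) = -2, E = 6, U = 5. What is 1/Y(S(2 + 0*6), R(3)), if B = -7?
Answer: -I*√3/15 ≈ -0.11547*I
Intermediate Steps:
R(H) = 5 (R(H) = -2 - 1*(-7) = -2 + 7 = 5)
S(M) = √(-5 + M)
1/Y(S(2 + 0*6), R(3)) = 1/(√(-5 + (2 + 0*6))*5) = 1/(√(-5 + (2 + 0))*5) = 1/(√(-5 + 2)*5) = 1/(√(-3)*5) = 1/((I*√3)*5) = 1/(5*I*√3) = -I*√3/15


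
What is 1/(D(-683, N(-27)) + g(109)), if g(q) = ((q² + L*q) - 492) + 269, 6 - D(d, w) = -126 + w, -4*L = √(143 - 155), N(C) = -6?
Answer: 15728/185539369 + 218*I*√3/556618107 ≈ 8.4769e-5 + 6.7836e-7*I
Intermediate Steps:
L = -I*√3/2 (L = -√(143 - 155)/4 = -I*√3/2 ≈ -0.86602*I)
D(d, w) = 132 - w (D(d, w) = 6 - (-126 + w) = 6 + (126 - w) = 132 - w)
g(q) = -223 + q² - I*q*√3/2 (g(q) = ((q² + (-I*√3/2)*q) - 492) + 269 = ((q² - I*q*√3/2) - 492) + 269 = (-492 + q² - I*q*√3/2) + 269 = -223 + q² - I*q*√3/2)
1/(D(-683, N(-27)) + g(109)) = 1/((132 - 1*(-6)) + (-223 + 109² - ½*I*109*√3)) = 1/((132 + 6) + (-223 + 11881 - 109*I*√3/2)) = 1/(138 + (11658 - 109*I*√3/2)) = 1/(11796 - 109*I*√3/2)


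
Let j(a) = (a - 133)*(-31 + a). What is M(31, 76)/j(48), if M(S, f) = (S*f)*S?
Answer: -73036/1445 ≈ -50.544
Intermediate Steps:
M(S, f) = f*S**2
j(a) = (-133 + a)*(-31 + a)
M(31, 76)/j(48) = (76*31**2)/(4123 + 48**2 - 164*48) = (76*961)/(4123 + 2304 - 7872) = 73036/(-1445) = 73036*(-1/1445) = -73036/1445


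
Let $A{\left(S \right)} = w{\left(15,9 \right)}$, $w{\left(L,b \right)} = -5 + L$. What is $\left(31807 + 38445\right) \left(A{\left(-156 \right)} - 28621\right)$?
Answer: $-2009979972$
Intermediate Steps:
$A{\left(S \right)} = 10$ ($A{\left(S \right)} = -5 + 15 = 10$)
$\left(31807 + 38445\right) \left(A{\left(-156 \right)} - 28621\right) = \left(31807 + 38445\right) \left(10 - 28621\right) = 70252 \left(-28611\right) = -2009979972$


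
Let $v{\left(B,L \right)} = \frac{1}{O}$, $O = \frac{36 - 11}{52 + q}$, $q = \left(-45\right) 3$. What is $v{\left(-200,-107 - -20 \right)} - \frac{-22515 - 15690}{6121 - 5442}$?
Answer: $\frac{898768}{16975} \approx 52.947$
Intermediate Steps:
$q = -135$
$O = - \frac{25}{83}$ ($O = \frac{36 - 11}{52 - 135} = \frac{25}{-83} = 25 \left(- \frac{1}{83}\right) = - \frac{25}{83} \approx -0.3012$)
$v{\left(B,L \right)} = - \frac{83}{25}$ ($v{\left(B,L \right)} = \frac{1}{- \frac{25}{83}} = - \frac{83}{25}$)
$v{\left(-200,-107 - -20 \right)} - \frac{-22515 - 15690}{6121 - 5442} = - \frac{83}{25} - \frac{-22515 - 15690}{6121 - 5442} = - \frac{83}{25} - \frac{-22515 - 15690}{679} = - \frac{83}{25} - \left(-38205\right) \frac{1}{679} = - \frac{83}{25} - - \frac{38205}{679} = - \frac{83}{25} + \frac{38205}{679} = \frac{898768}{16975}$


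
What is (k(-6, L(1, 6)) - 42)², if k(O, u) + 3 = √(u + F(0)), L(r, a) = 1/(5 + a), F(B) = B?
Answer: (495 - √11)²/121 ≈ 1998.0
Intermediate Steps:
k(O, u) = -3 + √u (k(O, u) = -3 + √(u + 0) = -3 + √u)
(k(-6, L(1, 6)) - 42)² = ((-3 + √(1/(5 + 6))) - 42)² = ((-3 + √(1/11)) - 42)² = ((-3 + √11/11) - 42)² = (-45 + √11/11)²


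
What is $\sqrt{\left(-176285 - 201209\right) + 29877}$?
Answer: $i \sqrt{347617} \approx 589.59 i$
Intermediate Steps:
$\sqrt{\left(-176285 - 201209\right) + 29877} = \sqrt{-377494 + 29877} = \sqrt{-347617} = i \sqrt{347617}$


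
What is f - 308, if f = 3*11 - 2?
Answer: -277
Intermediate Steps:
f = 31 (f = 33 - 2 = 31)
f - 308 = 31 - 308 = -277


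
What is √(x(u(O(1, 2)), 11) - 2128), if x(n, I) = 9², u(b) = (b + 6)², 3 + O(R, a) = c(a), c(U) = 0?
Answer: I*√2047 ≈ 45.244*I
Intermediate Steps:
O(R, a) = -3 (O(R, a) = -3 + 0 = -3)
u(b) = (6 + b)²
x(n, I) = 81
√(x(u(O(1, 2)), 11) - 2128) = √(81 - 2128) = √(-2047) = I*√2047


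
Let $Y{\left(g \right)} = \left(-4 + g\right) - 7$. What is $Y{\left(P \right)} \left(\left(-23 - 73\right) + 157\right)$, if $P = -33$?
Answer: $-2684$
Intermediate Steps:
$Y{\left(g \right)} = -11 + g$
$Y{\left(P \right)} \left(\left(-23 - 73\right) + 157\right) = \left(-11 - 33\right) \left(\left(-23 - 73\right) + 157\right) = - 44 \left(-96 + 157\right) = \left(-44\right) 61 = -2684$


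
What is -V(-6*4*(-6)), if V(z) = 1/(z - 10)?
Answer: -1/134 ≈ -0.0074627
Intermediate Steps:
V(z) = 1/(-10 + z)
-V(-6*4*(-6)) = -1/(-10 - 6*4*(-6)) = -1/(-10 - 24*(-6)) = -1/(-10 + 144) = -1/134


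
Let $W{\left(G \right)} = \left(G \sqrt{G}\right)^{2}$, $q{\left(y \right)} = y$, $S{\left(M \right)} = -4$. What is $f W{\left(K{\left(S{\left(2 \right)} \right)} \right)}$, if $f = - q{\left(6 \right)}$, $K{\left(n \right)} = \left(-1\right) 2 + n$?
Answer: $1296$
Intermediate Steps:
$K{\left(n \right)} = -2 + n$
$W{\left(G \right)} = G^{3}$ ($W{\left(G \right)} = \left(G^{\frac{3}{2}}\right)^{2} = G^{3}$)
$f = -6$ ($f = \left(-1\right) 6 = -6$)
$f W{\left(K{\left(S{\left(2 \right)} \right)} \right)} = - 6 \left(-2 - 4\right)^{3} = - 6 \left(-6\right)^{3} = \left(-6\right) \left(-216\right) = 1296$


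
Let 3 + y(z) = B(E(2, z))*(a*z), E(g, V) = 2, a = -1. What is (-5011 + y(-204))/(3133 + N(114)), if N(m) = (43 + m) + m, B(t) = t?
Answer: -2303/1702 ≈ -1.3531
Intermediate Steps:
N(m) = 43 + 2*m
y(z) = -3 - 2*z (y(z) = -3 + 2*(-z) = -3 - 2*z)
(-5011 + y(-204))/(3133 + N(114)) = (-5011 + (-3 - 2*(-204)))/(3133 + (43 + 2*114)) = (-5011 + (-3 + 408))/(3133 + (43 + 228)) = (-5011 + 405)/(3133 + 271) = -4606/3404 = -4606*1/3404 = -2303/1702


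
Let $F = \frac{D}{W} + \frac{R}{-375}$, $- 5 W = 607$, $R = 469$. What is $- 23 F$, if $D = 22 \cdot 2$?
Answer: $\frac{8445209}{227625} \approx 37.101$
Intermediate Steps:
$D = 44$
$W = - \frac{607}{5}$ ($W = \left(- \frac{1}{5}\right) 607 = - \frac{607}{5} \approx -121.4$)
$F = - \frac{367183}{227625}$ ($F = \frac{44}{- \frac{607}{5}} + \frac{469}{-375} = 44 \left(- \frac{5}{607}\right) + 469 \left(- \frac{1}{375}\right) = - \frac{220}{607} - \frac{469}{375} = - \frac{367183}{227625} \approx -1.6131$)
$- 23 F = \left(-23\right) \left(- \frac{367183}{227625}\right) = \frac{8445209}{227625}$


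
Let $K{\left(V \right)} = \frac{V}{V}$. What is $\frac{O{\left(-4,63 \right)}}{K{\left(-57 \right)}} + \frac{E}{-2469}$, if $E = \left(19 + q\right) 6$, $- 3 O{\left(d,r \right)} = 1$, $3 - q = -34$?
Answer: $- \frac{1159}{2469} \approx -0.46942$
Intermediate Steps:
$q = 37$ ($q = 3 - -34 = 3 + 34 = 37$)
$K{\left(V \right)} = 1$
$O{\left(d,r \right)} = - \frac{1}{3}$ ($O{\left(d,r \right)} = \left(- \frac{1}{3}\right) 1 = - \frac{1}{3}$)
$E = 336$ ($E = \left(19 + 37\right) 6 = 56 \cdot 6 = 336$)
$\frac{O{\left(-4,63 \right)}}{K{\left(-57 \right)}} + \frac{E}{-2469} = - \frac{1}{3 \cdot 1} + \frac{336}{-2469} = \left(- \frac{1}{3}\right) 1 + 336 \left(- \frac{1}{2469}\right) = - \frac{1}{3} - \frac{112}{823} = - \frac{1159}{2469}$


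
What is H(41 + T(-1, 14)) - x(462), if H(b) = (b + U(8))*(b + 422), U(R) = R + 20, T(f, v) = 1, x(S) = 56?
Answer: 32424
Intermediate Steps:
U(R) = 20 + R
H(b) = (28 + b)*(422 + b) (H(b) = (b + (20 + 8))*(b + 422) = (b + 28)*(422 + b) = (28 + b)*(422 + b))
H(41 + T(-1, 14)) - x(462) = (11816 + (41 + 1)**2 + 450*(41 + 1)) - 1*56 = (11816 + 42**2 + 450*42) - 56 = (11816 + 1764 + 18900) - 56 = 32480 - 56 = 32424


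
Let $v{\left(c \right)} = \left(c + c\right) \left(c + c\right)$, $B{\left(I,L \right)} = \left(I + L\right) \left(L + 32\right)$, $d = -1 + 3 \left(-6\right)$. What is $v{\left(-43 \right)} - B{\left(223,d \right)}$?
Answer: $4744$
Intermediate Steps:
$d = -19$ ($d = -1 - 18 = -19$)
$B{\left(I,L \right)} = \left(32 + L\right) \left(I + L\right)$ ($B{\left(I,L \right)} = \left(I + L\right) \left(32 + L\right) = \left(32 + L\right) \left(I + L\right)$)
$v{\left(c \right)} = 4 c^{2}$ ($v{\left(c \right)} = 2 c 2 c = 4 c^{2}$)
$v{\left(-43 \right)} - B{\left(223,d \right)} = 4 \left(-43\right)^{2} - \left(\left(-19\right)^{2} + 32 \cdot 223 + 32 \left(-19\right) + 223 \left(-19\right)\right) = 4 \cdot 1849 - \left(361 + 7136 - 608 - 4237\right) = 7396 - 2652 = 4744$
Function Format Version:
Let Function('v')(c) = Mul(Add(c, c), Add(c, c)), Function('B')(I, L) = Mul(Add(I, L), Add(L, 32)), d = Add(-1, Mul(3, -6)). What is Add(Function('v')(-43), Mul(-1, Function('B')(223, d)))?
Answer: 4744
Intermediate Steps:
d = -19 (d = Add(-1, -18) = -19)
Function('B')(I, L) = Mul(Add(32, L), Add(I, L)) (Function('B')(I, L) = Mul(Add(I, L), Add(32, L)) = Mul(Add(32, L), Add(I, L)))
Function('v')(c) = Mul(4, Pow(c, 2)) (Function('v')(c) = Mul(Mul(2, c), Mul(2, c)) = Mul(4, Pow(c, 2)))
Add(Function('v')(-43), Mul(-1, Function('B')(223, d))) = Add(Mul(4, Pow(-43, 2)), Mul(-1, Add(Pow(-19, 2), Mul(32, 223), Mul(32, -19), Mul(223, -19)))) = Add(Mul(4, 1849), Mul(-1, Add(361, 7136, -608, -4237))) = Add(7396, Mul(-1, 2652)) = Add(7396, -2652) = 4744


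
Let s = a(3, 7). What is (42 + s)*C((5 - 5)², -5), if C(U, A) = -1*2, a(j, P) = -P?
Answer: -70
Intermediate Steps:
s = -7 (s = -1*7 = -7)
C(U, A) = -2
(42 + s)*C((5 - 5)², -5) = (42 - 7)*(-2) = 35*(-2) = -70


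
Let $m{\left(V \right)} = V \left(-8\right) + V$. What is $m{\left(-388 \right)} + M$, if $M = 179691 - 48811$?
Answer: $133596$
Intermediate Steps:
$M = 130880$
$m{\left(V \right)} = - 7 V$ ($m{\left(V \right)} = - 8 V + V = - 7 V$)
$m{\left(-388 \right)} + M = \left(-7\right) \left(-388\right) + 130880 = 2716 + 130880 = 133596$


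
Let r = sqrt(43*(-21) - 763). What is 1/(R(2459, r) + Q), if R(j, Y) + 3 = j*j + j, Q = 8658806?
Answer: 1/14707943 ≈ 6.7990e-8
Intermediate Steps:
r = 7*I*sqrt(34) (r = sqrt(-903 - 763) = sqrt(-1666) = 7*I*sqrt(34) ≈ 40.817*I)
R(j, Y) = -3 + j + j**2 (R(j, Y) = -3 + (j*j + j) = -3 + (j**2 + j) = -3 + (j + j**2) = -3 + j + j**2)
1/(R(2459, r) + Q) = 1/((-3 + 2459 + 2459**2) + 8658806) = 1/((-3 + 2459 + 6046681) + 8658806) = 1/(6049137 + 8658806) = 1/14707943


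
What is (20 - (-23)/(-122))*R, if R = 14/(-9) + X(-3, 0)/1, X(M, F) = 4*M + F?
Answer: -2417/9 ≈ -268.56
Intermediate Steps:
X(M, F) = F + 4*M
R = -122/9 (R = 14/(-9) + (0 + 4*(-3))/1 = 14*(-⅑) + (0 - 12)*1 = -14/9 - 12*1 = -14/9 - 12 = -122/9 ≈ -13.556)
(20 - (-23)/(-122))*R = (20 - (-23)/(-122))*(-122/9) = (20 - (-23)*(-1)/122)*(-122/9) = (20 - 1*23/122)*(-122/9) = (20 - 23/122)*(-122/9) = (2417/122)*(-122/9) = -2417/9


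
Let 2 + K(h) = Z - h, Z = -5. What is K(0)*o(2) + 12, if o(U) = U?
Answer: -2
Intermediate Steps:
K(h) = -7 - h (K(h) = -2 + (-5 - h) = -7 - h)
K(0)*o(2) + 12 = (-7 - 1*0)*2 + 12 = (-7 + 0)*2 + 12 = -7*2 + 12 = -14 + 12 = -2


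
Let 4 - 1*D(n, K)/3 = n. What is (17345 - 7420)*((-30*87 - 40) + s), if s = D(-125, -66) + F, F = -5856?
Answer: -80581075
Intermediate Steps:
D(n, K) = 12 - 3*n
s = -5469 (s = (12 - 3*(-125)) - 5856 = (12 + 375) - 5856 = 387 - 5856 = -5469)
(17345 - 7420)*((-30*87 - 40) + s) = (17345 - 7420)*((-30*87 - 40) - 5469) = 9925*((-2610 - 40) - 5469) = 9925*(-2650 - 5469) = 9925*(-8119) = -80581075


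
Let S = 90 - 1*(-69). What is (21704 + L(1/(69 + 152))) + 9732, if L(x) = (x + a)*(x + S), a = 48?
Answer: 1908165936/48841 ≈ 39069.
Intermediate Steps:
S = 159 (S = 90 + 69 = 159)
L(x) = (48 + x)*(159 + x) (L(x) = (x + 48)*(x + 159) = (48 + x)*(159 + x))
(21704 + L(1/(69 + 152))) + 9732 = (21704 + (7632 + (1/(69 + 152))² + 207/(69 + 152))) + 9732 = (21704 + (7632 + (1/221)² + 207/221)) + 9732 = (21704 + (7632 + (1/221)² + 207*(1/221))) + 9732 = (21704 + (7632 + 1/48841 + 207/221)) + 9732 = (21704 + 372800260/48841) + 9732 = 1432845324/48841 + 9732 = 1908165936/48841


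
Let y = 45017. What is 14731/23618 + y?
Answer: 1063226237/23618 ≈ 45018.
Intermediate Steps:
14731/23618 + y = 14731/23618 + 45017 = 1063226237/23618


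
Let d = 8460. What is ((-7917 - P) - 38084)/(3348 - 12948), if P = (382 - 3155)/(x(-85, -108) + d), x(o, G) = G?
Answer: 384197579/80179200 ≈ 4.7917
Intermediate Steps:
P = -2773/8352 (P = (382 - 3155)/(-108 + 8460) = -2773/8352 ≈ -0.33202)
((-7917 - P) - 38084)/(3348 - 12948) = ((-7917 - 1*(-2773/8352)) - 38084)/(3348 - 12948) = ((-7917 + 2773/8352) - 38084)/(-9600) = (-66120011/8352 - 38084)*(-1/9600) = -384197579/8352*(-1/9600) = 384197579/80179200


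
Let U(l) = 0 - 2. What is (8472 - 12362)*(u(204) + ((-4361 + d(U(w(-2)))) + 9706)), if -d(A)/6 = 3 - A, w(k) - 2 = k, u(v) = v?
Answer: -21468910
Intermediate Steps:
w(k) = 2 + k
U(l) = -2
d(A) = -18 + 6*A (d(A) = -6*(3 - A) = -18 + 6*A)
(8472 - 12362)*(u(204) + ((-4361 + d(U(w(-2)))) + 9706)) = (8472 - 12362)*(204 + ((-4361 + (-18 + 6*(-2))) + 9706)) = -3890*(204 + ((-4361 + (-18 - 12)) + 9706)) = -3890*(204 + ((-4361 - 30) + 9706)) = -3890*(204 + (-4391 + 9706)) = -3890*(204 + 5315) = -3890*5519 = -21468910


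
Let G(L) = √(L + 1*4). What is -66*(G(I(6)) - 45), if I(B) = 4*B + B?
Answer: 2970 - 66*√34 ≈ 2585.2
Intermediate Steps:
I(B) = 5*B
G(L) = √(4 + L) (G(L) = √(L + 4) = √(4 + L))
-66*(G(I(6)) - 45) = -66*(√(4 + 5*6) - 45) = -66*(√(4 + 30) - 45) = -66*(√34 - 45) = -66*(-45 + √34) = 2970 - 66*√34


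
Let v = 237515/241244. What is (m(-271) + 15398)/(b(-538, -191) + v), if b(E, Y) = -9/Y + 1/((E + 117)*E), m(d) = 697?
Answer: 83987614250998620/5383491035491 ≈ 15601.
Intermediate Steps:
v = 237515/241244 (v = 237515*(1/241244) = 237515/241244 ≈ 0.98454)
b(E, Y) = -9/Y + 1/(E*(117 + E)) (b(E, Y) = -9/Y + 1/((117 + E)*E) = -9/Y + 1/(E*(117 + E)))
(m(-271) + 15398)/(b(-538, -191) + v) = (697 + 15398)/((-191 - 1053*(-538) - 9*(-538)²)/(-538*(-191)*(117 - 538)) + 237515/241244) = 16095/(-1/538*(-1/191)*(-191 + 566514 - 9*289444)/(-421) + 237515/241244) = 16095/(-1/538*(-1/191)*(-1/421)*(-191 + 566514 - 2604996) + 237515/241244) = 16095/(-1/538*(-1/191)*(-1/421)*(-2038673) + 237515/241244) = 16095/(2038673/43261118 + 237515/241244) = 16095/(5383491035491/5218242575396) = 16095*(5218242575396/5383491035491) = 83987614250998620/5383491035491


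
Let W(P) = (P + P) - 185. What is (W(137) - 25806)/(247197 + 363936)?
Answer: -25717/611133 ≈ -0.042081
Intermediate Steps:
W(P) = -185 + 2*P (W(P) = 2*P - 185 = -185 + 2*P)
(W(137) - 25806)/(247197 + 363936) = ((-185 + 2*137) - 25806)/(247197 + 363936) = ((-185 + 274) - 25806)/611133 = (89 - 25806)*(1/611133) = -25717*1/611133 = -25717/611133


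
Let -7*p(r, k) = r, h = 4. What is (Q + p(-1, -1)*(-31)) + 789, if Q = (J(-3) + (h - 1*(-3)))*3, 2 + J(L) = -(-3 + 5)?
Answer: 5555/7 ≈ 793.57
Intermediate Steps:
J(L) = -4 (J(L) = -2 - (-3 + 5) = -2 - 1*2 = -2 - 2 = -4)
p(r, k) = -r/7
Q = 9 (Q = (-4 + (4 - 1*(-3)))*3 = (-4 + (4 + 3))*3 = (-4 + 7)*3 = 3*3 = 9)
(Q + p(-1, -1)*(-31)) + 789 = (9 - ⅐*(-1)*(-31)) + 789 = (9 + (⅐)*(-31)) + 789 = (9 - 31/7) + 789 = 32/7 + 789 = 5555/7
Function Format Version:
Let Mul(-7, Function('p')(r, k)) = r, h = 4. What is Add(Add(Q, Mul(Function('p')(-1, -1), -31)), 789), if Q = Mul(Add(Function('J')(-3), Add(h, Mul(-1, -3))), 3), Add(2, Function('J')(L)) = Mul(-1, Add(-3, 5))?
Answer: Rational(5555, 7) ≈ 793.57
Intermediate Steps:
Function('J')(L) = -4 (Function('J')(L) = Add(-2, Mul(-1, Add(-3, 5))) = Add(-2, Mul(-1, 2)) = Add(-2, -2) = -4)
Function('p')(r, k) = Mul(Rational(-1, 7), r)
Q = 9 (Q = Mul(Add(-4, Add(4, Mul(-1, -3))), 3) = Mul(Add(-4, Add(4, 3)), 3) = Mul(Add(-4, 7), 3) = Mul(3, 3) = 9)
Add(Add(Q, Mul(Function('p')(-1, -1), -31)), 789) = Add(Add(9, Mul(Mul(Rational(-1, 7), -1), -31)), 789) = Add(Add(9, Mul(Rational(1, 7), -31)), 789) = Add(Add(9, Rational(-31, 7)), 789) = Add(Rational(32, 7), 789) = Rational(5555, 7)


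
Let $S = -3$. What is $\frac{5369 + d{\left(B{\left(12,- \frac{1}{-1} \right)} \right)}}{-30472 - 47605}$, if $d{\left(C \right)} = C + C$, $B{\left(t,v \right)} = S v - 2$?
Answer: $- \frac{5359}{78077} \approx -0.068637$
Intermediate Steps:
$B{\left(t,v \right)} = -2 - 3 v$ ($B{\left(t,v \right)} = - 3 v - 2 = -2 - 3 v$)
$d{\left(C \right)} = 2 C$
$\frac{5369 + d{\left(B{\left(12,- \frac{1}{-1} \right)} \right)}}{-30472 - 47605} = \frac{5369 + 2 \left(-2 - 3 \left(- \frac{1}{-1}\right)\right)}{-30472 - 47605} = \frac{5369 + 2 \left(-2 - 3 \left(\left(-1\right) \left(-1\right)\right)\right)}{-78077} = \left(5369 + 2 \left(-2 - 3\right)\right) \left(- \frac{1}{78077}\right) = \left(5369 + 2 \left(-5\right)\right) \left(- \frac{1}{78077}\right) = \left(5369 - 10\right) \left(- \frac{1}{78077}\right) = 5359 \left(- \frac{1}{78077}\right) = - \frac{5359}{78077}$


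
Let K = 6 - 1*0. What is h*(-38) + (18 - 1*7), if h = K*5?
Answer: -1129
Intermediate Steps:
K = 6 (K = 6 + 0 = 6)
h = 30 (h = 6*5 = 30)
h*(-38) + (18 - 1*7) = 30*(-38) + (18 - 1*7) = -1140 + (18 - 7) = -1140 + 11 = -1129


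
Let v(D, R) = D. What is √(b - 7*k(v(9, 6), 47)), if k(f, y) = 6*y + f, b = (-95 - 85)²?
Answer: √30363 ≈ 174.25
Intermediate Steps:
b = 32400 (b = (-180)² = 32400)
k(f, y) = f + 6*y
√(b - 7*k(v(9, 6), 47)) = √(32400 - 7*(9 + 6*47)) = √(32400 - 7*(9 + 282)) = √(32400 - 7*291) = √(32400 - 2037) = √30363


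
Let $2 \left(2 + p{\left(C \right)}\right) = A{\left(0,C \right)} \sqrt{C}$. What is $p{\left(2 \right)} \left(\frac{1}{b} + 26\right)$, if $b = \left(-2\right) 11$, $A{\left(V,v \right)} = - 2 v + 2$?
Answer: $- \frac{571}{11} - \frac{571 \sqrt{2}}{22} \approx -88.614$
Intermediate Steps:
$A{\left(V,v \right)} = 2 - 2 v$
$b = -22$
$p{\left(C \right)} = -2 + \frac{\sqrt{C} \left(2 - 2 C\right)}{2}$ ($p{\left(C \right)} = -2 + \frac{\left(2 - 2 C\right) \sqrt{C}}{2} = -2 + \frac{\sqrt{C} \left(2 - 2 C\right)}{2}$)
$p{\left(2 \right)} \left(\frac{1}{b} + 26\right) = \left(-2 + \sqrt{2} \left(1 - 2\right)\right) \left(\frac{1}{-22} + 26\right) = \left(-2 + \sqrt{2} \left(1 - 2\right)\right) \left(- \frac{1}{22} + 26\right) = \left(-2 + \sqrt{2} \left(-1\right)\right) \frac{571}{22} = \left(-2 - \sqrt{2}\right) \frac{571}{22} = - \frac{571}{11} - \frac{571 \sqrt{2}}{22}$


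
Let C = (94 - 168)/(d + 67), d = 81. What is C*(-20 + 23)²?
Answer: -9/2 ≈ -4.5000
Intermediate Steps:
C = -½ (C = (94 - 168)/(81 + 67) = -74/148 = -74*1/148 = -½ ≈ -0.50000)
C*(-20 + 23)² = -(-20 + 23)²/2 = -½*3² = -½*9 = -9/2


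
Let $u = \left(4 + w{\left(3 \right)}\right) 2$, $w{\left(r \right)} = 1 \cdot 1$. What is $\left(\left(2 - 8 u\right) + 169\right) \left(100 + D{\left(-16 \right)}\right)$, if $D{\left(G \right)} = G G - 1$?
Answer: $32305$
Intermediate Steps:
$w{\left(r \right)} = 1$
$u = 10$ ($u = \left(4 + 1\right) 2 = 5 \cdot 2 = 10$)
$D{\left(G \right)} = -1 + G^{2}$ ($D{\left(G \right)} = G^{2} - 1 = -1 + G^{2}$)
$\left(\left(2 - 8 u\right) + 169\right) \left(100 + D{\left(-16 \right)}\right) = \left(\left(2 - 80\right) + 169\right) \left(100 - \left(1 - \left(-16\right)^{2}\right)\right) = \left(\left(2 - 80\right) + 169\right) \left(100 + \left(-1 + 256\right)\right) = \left(-78 + 169\right) \left(100 + 255\right) = 91 \cdot 355 = 32305$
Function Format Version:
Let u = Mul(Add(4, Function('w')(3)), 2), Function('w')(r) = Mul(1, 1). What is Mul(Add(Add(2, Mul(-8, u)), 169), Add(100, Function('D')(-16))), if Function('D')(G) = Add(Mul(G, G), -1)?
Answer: 32305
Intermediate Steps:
Function('w')(r) = 1
u = 10 (u = Mul(Add(4, 1), 2) = Mul(5, 2) = 10)
Function('D')(G) = Add(-1, Pow(G, 2)) (Function('D')(G) = Add(Pow(G, 2), -1) = Add(-1, Pow(G, 2)))
Mul(Add(Add(2, Mul(-8, u)), 169), Add(100, Function('D')(-16))) = Mul(Add(Add(2, Mul(-8, 10)), 169), Add(100, Add(-1, Pow(-16, 2)))) = Mul(Add(Add(2, -80), 169), Add(100, Add(-1, 256))) = Mul(Add(-78, 169), Add(100, 255)) = Mul(91, 355) = 32305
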